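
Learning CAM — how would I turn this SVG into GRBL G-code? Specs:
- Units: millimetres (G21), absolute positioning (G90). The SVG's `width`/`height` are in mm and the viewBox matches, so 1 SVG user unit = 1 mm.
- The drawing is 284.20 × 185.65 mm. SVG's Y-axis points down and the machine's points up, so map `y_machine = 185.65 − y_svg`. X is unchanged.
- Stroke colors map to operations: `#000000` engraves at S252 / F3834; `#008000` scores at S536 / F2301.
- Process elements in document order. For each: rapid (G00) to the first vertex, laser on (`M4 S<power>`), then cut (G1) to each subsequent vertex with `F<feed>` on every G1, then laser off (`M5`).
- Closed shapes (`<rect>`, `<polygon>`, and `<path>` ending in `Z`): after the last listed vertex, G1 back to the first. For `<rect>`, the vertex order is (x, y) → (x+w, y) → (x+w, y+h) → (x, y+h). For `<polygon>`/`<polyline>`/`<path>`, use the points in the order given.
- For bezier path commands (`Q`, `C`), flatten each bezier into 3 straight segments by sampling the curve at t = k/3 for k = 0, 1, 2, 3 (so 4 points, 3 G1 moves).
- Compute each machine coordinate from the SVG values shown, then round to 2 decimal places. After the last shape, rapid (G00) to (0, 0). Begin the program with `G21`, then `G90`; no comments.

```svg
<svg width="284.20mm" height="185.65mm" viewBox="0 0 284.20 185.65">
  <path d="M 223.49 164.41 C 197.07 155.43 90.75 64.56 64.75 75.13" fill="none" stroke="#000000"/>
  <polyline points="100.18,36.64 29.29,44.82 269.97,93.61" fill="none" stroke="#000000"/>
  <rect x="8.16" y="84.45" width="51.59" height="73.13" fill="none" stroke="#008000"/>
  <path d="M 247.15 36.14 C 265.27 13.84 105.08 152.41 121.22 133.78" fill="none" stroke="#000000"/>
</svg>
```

Since the viewBox matches the mm dimensions, user units are millimetres directly. The only transform is the Y-flip y_m = 185.65 − y_svg.

Shape 1 is a cubic bezier drawn with `<path>`. Its stroke #000000 means engrave at S252, F3834. After flipping Y the toolpath is (223.49,21.24) → (176.37,50.73) → (111.59,94.07) → (64.75,110.52).

Shape 2 is a open polyline drawn with `<polyline>`. Its stroke #000000 means engrave at S252, F3834. After flipping Y the toolpath is (100.18,149.01) → (29.29,140.83) → (269.97,92.04).

Shape 3 is a rectangle drawn with `<rect>`. Its stroke #008000 means score at S536, F2301. After flipping Y the toolpath is (8.16,101.20) → (59.75,101.20) → (59.75,28.07) → (8.16,28.07) → (8.16,101.20), returning to the start.

Shape 4 is a cubic bezier drawn with `<path>`. Its stroke #000000 means engrave at S252, F3834. After flipping Y the toolpath is (247.15,149.51) → (218.97,129.97) → (150.72,73.86) → (121.22,51.87).

G21
G90
G00 X223.49 Y21.24
M4 S252
G1 X176.37 Y50.73 F3834
G1 X111.59 Y94.07 F3834
G1 X64.75 Y110.52 F3834
M5
G00 X100.18 Y149.01
M4 S252
G1 X29.29 Y140.83 F3834
G1 X269.97 Y92.04 F3834
M5
G00 X8.16 Y101.20
M4 S536
G1 X59.75 Y101.20 F2301
G1 X59.75 Y28.07 F2301
G1 X8.16 Y28.07 F2301
G1 X8.16 Y101.20 F2301
M5
G00 X247.15 Y149.51
M4 S252
G1 X218.97 Y129.97 F3834
G1 X150.72 Y73.86 F3834
G1 X121.22 Y51.87 F3834
M5
G00 X0.00 Y0.00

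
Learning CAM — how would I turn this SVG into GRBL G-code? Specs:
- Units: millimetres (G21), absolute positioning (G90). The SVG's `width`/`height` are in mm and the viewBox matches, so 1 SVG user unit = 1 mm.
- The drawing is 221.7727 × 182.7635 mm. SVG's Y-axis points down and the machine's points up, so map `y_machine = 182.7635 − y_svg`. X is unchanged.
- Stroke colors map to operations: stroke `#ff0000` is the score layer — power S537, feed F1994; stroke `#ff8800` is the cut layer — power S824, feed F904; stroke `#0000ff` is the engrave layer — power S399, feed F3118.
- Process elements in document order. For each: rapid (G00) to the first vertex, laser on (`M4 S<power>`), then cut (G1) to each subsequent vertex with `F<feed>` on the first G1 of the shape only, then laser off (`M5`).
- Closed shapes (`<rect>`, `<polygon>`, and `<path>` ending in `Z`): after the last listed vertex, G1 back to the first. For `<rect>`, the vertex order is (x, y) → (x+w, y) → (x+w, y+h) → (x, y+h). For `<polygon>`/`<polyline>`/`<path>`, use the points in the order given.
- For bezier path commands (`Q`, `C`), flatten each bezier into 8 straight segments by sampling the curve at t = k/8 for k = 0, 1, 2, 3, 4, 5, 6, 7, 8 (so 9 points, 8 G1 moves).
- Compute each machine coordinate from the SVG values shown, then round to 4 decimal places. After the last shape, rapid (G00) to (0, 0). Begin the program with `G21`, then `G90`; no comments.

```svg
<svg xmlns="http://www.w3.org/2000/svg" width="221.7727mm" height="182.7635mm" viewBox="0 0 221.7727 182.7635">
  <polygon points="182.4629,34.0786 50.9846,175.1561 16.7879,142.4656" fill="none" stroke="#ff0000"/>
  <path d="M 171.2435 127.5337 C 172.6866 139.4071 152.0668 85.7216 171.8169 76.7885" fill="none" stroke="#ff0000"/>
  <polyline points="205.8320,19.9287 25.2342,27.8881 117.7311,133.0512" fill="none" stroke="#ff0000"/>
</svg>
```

1 u = 1 mm; y_m = 182.7635 − y.

[1] `<polygon>` closed polygon, #ff0000→score S537 F1994: (182.4629,148.6849) → (50.9846,7.6074) → (16.7879,40.2979) → (182.4629,148.6849) (closed)

[2] `<path>` cubic bezier, #ff0000→score S537 F1994: (171.2435,55.2298) → (170.8724,53.6349) → (169.1645,56.8934) → (166.8516,63.7127) → (164.6651,72.8000) → (163.3367,82.8625) → (163.5982,92.6077) → (166.1810,100.7428) → (171.8169,105.9750)

[3] `<polyline>` open polyline, #ff0000→score S537 F1994: (205.8320,162.8348) → (25.2342,154.8754) → (117.7311,49.7123)

G21
G90
G00 X182.4629 Y148.6849
M4 S537
G1 X50.9846 Y7.6074 F1994
G1 X16.7879 Y40.2979
G1 X182.4629 Y148.6849
M5
G00 X171.2435 Y55.2298
M4 S537
G1 X170.8724 Y53.6349 F1994
G1 X169.1645 Y56.8934
G1 X166.8516 Y63.7127
G1 X164.6651 Y72.8000
G1 X163.3367 Y82.8625
G1 X163.5982 Y92.6077
G1 X166.1810 Y100.7428
G1 X171.8169 Y105.9750
M5
G00 X205.8320 Y162.8348
M4 S537
G1 X25.2342 Y154.8754 F1994
G1 X117.7311 Y49.7123
M5
G00 X0.0000 Y0.0000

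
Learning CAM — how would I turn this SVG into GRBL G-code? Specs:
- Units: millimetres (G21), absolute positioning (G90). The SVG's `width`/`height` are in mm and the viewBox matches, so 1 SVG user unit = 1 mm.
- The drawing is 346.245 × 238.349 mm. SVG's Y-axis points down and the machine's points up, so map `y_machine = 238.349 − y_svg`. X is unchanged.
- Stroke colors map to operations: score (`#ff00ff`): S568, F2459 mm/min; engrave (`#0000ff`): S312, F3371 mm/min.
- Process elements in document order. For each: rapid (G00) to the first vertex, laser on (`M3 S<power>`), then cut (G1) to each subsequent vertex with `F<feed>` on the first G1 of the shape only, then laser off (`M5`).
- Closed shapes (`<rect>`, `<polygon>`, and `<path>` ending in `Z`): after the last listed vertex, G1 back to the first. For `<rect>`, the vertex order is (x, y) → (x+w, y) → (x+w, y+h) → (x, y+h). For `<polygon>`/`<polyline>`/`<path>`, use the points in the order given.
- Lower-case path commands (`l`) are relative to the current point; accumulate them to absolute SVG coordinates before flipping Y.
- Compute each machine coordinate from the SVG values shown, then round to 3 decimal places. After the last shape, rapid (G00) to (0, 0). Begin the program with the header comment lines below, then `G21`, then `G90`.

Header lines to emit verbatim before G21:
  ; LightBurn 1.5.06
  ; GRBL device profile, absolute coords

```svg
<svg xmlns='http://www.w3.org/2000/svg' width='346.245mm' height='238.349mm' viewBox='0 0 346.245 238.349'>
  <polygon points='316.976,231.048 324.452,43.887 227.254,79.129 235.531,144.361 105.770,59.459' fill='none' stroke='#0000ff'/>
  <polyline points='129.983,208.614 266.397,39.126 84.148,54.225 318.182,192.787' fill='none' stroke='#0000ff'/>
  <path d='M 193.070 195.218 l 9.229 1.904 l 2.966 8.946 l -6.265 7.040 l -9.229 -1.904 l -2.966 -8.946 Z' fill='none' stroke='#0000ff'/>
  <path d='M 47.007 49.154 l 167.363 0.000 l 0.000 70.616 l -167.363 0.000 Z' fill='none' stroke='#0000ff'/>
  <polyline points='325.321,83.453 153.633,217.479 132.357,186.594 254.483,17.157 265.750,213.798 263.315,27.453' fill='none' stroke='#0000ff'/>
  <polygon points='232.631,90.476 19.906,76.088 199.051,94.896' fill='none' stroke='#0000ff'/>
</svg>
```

; LightBurn 1.5.06
; GRBL device profile, absolute coords
G21
G90
G00 X316.976 Y7.301
M3 S312
G1 X324.452 Y194.462 F3371
G1 X227.254 Y159.220
G1 X235.531 Y93.988
G1 X105.770 Y178.890
G1 X316.976 Y7.301
M5
G00 X129.983 Y29.735
M3 S312
G1 X266.397 Y199.223 F3371
G1 X84.148 Y184.124
G1 X318.182 Y45.562
M5
G00 X193.070 Y43.131
M3 S312
G1 X202.299 Y41.227 F3371
G1 X205.265 Y32.281
G1 X199.000 Y25.241
G1 X189.771 Y27.145
G1 X186.805 Y36.091
G1 X193.070 Y43.131
M5
G00 X47.007 Y189.195
M3 S312
G1 X214.370 Y189.195 F3371
G1 X214.370 Y118.579
G1 X47.007 Y118.579
G1 X47.007 Y189.195
M5
G00 X325.321 Y154.896
M3 S312
G1 X153.633 Y20.870 F3371
G1 X132.357 Y51.755
G1 X254.483 Y221.192
G1 X265.750 Y24.551
G1 X263.315 Y210.896
M5
G00 X232.631 Y147.873
M3 S312
G1 X19.906 Y162.261 F3371
G1 X199.051 Y143.453
G1 X232.631 Y147.873
M5
G00 X0.000 Y0.000

Since the viewBox matches the mm dimensions, user units are millimetres directly. The only transform is the Y-flip y_m = 238.349 − y_svg.

Shape 1 is a closed polygon drawn with `<polygon>`. Its stroke #0000ff means engrave at S312, F3371. After flipping Y the toolpath is (316.976,7.301) → (324.452,194.462) → (227.254,159.220) → (235.531,93.988) → (105.770,178.890) → (316.976,7.301), returning to the start.

Shape 2 is a open polyline drawn with `<polyline>`. Its stroke #0000ff means engrave at S312, F3371. After flipping Y the toolpath is (129.983,29.735) → (266.397,199.223) → (84.148,184.124) → (318.182,45.562).

Shape 3 is a regular polygon drawn with `<path>`. Its stroke #0000ff means engrave at S312, F3371. After flipping Y the toolpath is (193.070,43.131) → (202.299,41.227) → (205.265,32.281) → (199.000,25.241) → (189.771,27.145) → (186.805,36.091) → (193.070,43.131), returning to the start.

Shape 4 is a rectangle drawn with `<path>`. Its stroke #0000ff means engrave at S312, F3371. After flipping Y the toolpath is (47.007,189.195) → (214.370,189.195) → (214.370,118.579) → (47.007,118.579) → (47.007,189.195), returning to the start.

Shape 5 is a open polyline drawn with `<polyline>`. Its stroke #0000ff means engrave at S312, F3371. After flipping Y the toolpath is (325.321,154.896) → (153.633,20.870) → (132.357,51.755) → (254.483,221.192) → (265.750,24.551) → (263.315,210.896).

Shape 6 is a closed polygon drawn with `<polygon>`. Its stroke #0000ff means engrave at S312, F3371. After flipping Y the toolpath is (232.631,147.873) → (19.906,162.261) → (199.051,143.453) → (232.631,147.873), returning to the start.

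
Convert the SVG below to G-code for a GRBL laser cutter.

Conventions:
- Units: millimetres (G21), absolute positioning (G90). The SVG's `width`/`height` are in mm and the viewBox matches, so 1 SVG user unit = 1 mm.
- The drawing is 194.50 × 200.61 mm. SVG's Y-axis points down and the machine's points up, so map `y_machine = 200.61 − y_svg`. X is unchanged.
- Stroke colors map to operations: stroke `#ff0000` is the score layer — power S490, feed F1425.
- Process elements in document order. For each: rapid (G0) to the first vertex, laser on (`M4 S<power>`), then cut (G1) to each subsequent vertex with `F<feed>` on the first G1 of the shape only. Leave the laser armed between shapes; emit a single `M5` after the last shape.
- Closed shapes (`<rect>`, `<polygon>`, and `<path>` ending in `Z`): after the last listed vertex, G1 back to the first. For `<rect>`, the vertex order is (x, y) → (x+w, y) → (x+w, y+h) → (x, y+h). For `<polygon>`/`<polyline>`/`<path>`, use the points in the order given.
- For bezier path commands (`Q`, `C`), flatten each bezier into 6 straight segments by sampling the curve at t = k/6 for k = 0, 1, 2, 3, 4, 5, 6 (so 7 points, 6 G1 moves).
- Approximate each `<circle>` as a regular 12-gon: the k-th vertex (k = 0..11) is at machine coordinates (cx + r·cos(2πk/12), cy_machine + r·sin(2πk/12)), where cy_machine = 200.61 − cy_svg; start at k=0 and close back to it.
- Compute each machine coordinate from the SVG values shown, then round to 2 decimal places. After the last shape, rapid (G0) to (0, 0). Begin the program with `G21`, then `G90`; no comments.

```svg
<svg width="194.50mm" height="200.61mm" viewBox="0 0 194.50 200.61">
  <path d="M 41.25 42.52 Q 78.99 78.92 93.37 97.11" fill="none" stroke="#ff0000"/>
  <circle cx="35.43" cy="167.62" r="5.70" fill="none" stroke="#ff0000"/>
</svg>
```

G21
G90
G0 X41.25 Y158.09
M4 S490
G1 X53.18 Y146.46 F1425
G1 X63.81 Y135.85
G1 X73.15 Y126.24
G1 X81.19 Y117.65
G1 X87.93 Y110.07
G1 X93.37 Y103.50
G0 X41.13 Y32.99
M4 S490
G1 X40.37 Y35.84 F1425
G1 X38.28 Y37.93
G1 X35.43 Y38.69
G1 X32.58 Y37.93
G1 X30.49 Y35.84
G1 X29.73 Y32.99
G1 X30.49 Y30.14
G1 X32.58 Y28.05
G1 X35.43 Y27.29
G1 X38.28 Y28.05
G1 X40.37 Y30.14
G1 X41.13 Y32.99
M5
G0 X0.00 Y0.00

Since the viewBox matches the mm dimensions, user units are millimetres directly. The only transform is the Y-flip y_m = 200.61 − y_svg.

Shape 1 is a quadratic bezier drawn with `<path>`. Its stroke #ff0000 means score at S490, F1425. After flipping Y the toolpath is (41.25,158.09) → (53.18,146.46) → (63.81,135.85) → (73.15,126.24) → (81.19,117.65) → (87.93,110.07) → (93.37,103.50).

Shape 2 is a circle drawn with `<circle>`. Its stroke #ff0000 means score at S490, F1425. After flipping Y the toolpath is (41.13,32.99) → (40.37,35.84) → (38.28,37.93) → (35.43,38.69) → (32.58,37.93) → (30.49,35.84) → (29.73,32.99) → (30.49,30.14) → (32.58,28.05) → (35.43,27.29) → (38.28,28.05) → (40.37,30.14) → (41.13,32.99), returning to the start.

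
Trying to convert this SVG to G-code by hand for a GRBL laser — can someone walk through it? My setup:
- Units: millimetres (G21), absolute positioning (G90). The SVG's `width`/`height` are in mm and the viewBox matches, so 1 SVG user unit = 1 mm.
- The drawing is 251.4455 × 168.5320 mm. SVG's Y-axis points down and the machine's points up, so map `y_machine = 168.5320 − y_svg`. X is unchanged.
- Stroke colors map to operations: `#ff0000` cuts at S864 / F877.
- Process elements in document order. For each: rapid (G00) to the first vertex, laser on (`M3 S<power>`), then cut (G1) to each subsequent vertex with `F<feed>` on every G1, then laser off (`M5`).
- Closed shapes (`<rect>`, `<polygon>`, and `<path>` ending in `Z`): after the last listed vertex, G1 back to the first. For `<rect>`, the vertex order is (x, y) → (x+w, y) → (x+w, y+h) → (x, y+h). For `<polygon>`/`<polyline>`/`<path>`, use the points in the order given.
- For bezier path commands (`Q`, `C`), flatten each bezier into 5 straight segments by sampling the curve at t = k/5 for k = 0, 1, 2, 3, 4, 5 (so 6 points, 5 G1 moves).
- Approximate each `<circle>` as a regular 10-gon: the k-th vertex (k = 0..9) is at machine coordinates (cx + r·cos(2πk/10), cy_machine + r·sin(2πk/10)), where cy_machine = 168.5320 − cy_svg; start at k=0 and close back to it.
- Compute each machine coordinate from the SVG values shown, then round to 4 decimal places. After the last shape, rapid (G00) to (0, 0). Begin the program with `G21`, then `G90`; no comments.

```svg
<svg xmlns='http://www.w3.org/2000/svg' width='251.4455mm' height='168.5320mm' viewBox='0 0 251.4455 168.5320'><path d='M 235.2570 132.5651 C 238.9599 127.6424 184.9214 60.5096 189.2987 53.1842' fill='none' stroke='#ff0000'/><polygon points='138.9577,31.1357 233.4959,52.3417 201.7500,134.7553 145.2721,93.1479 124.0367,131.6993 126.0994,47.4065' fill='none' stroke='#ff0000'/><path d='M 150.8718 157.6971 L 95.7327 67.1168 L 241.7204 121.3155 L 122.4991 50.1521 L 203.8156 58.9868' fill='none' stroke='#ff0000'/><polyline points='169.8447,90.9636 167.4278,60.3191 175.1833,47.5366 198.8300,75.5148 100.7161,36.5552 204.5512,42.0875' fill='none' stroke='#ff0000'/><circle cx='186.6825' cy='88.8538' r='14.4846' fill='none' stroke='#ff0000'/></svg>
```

viewBox `0 0 251.4455 168.5320` with mm width/height → 1 unit = 1 mm. Flip: y_m = 168.5320 − y_svg.

**Shape 1** — `<path>` cubic bezier, stroke `#ff0000` → cut (S864, F877). Control points (SVG): P0=(235.2570,132.5651), P1=(238.9599,127.6424), P2=(184.9214,60.5096), P3=(189.2987,53.1842); sampled at t=k/5. Machine vertices: (235.2570,35.9669) → (231.4790,45.4096) → (219.4187,63.9259) → (204.6515,85.6589) → (192.7530,104.7518) → (189.2987,115.3478). Open path.

**Shape 2** — `<polygon>` closed polygon, stroke `#ff0000` → cut (S864, F877). Machine vertices: (138.9577,137.3963) → (233.4959,116.1903) → (201.7500,33.7767) → (145.2721,75.3841) → (124.0367,36.8327) → (126.0994,121.1255) → (138.9577,137.3963). Closed: final G1 returns to the first vertex.

**Shape 3** — `<path>` open polyline, stroke `#ff0000` → cut (S864, F877). Machine vertices: (150.8718,10.8349) → (95.7327,101.4152) → (241.7204,47.2165) → (122.4991,118.3799) → (203.8156,109.5452). Open path.

**Shape 4** — `<polyline>` open polyline, stroke `#ff0000` → cut (S864, F877). Machine vertices: (169.8447,77.5684) → (167.4278,108.2129) → (175.1833,120.9954) → (198.8300,93.0172) → (100.7161,131.9768) → (204.5512,126.4445). Open path.

**Shape 5** — `<circle>` circle, stroke `#ff0000` → cut (S864, F877). Machine vertices: (201.1671,79.6782) → (198.4008,88.1920) → (191.1585,93.4539) → (182.2065,93.4539) → (174.9642,88.1920) → (172.1979,79.6782) → (174.9642,71.1644) → (182.2065,65.9025) → (191.1585,65.9025) → (198.4008,71.1644) → (201.1671,79.6782). Closed: final G1 returns to the first vertex.

G21
G90
G00 X235.2570 Y35.9669
M3 S864
G1 X231.4790 Y45.4096 F877
G1 X219.4187 Y63.9259 F877
G1 X204.6515 Y85.6589 F877
G1 X192.7530 Y104.7518 F877
G1 X189.2987 Y115.3478 F877
M5
G00 X138.9577 Y137.3963
M3 S864
G1 X233.4959 Y116.1903 F877
G1 X201.7500 Y33.7767 F877
G1 X145.2721 Y75.3841 F877
G1 X124.0367 Y36.8327 F877
G1 X126.0994 Y121.1255 F877
G1 X138.9577 Y137.3963 F877
M5
G00 X150.8718 Y10.8349
M3 S864
G1 X95.7327 Y101.4152 F877
G1 X241.7204 Y47.2165 F877
G1 X122.4991 Y118.3799 F877
G1 X203.8156 Y109.5452 F877
M5
G00 X169.8447 Y77.5684
M3 S864
G1 X167.4278 Y108.2129 F877
G1 X175.1833 Y120.9954 F877
G1 X198.8300 Y93.0172 F877
G1 X100.7161 Y131.9768 F877
G1 X204.5512 Y126.4445 F877
M5
G00 X201.1671 Y79.6782
M3 S864
G1 X198.4008 Y88.1920 F877
G1 X191.1585 Y93.4539 F877
G1 X182.2065 Y93.4539 F877
G1 X174.9642 Y88.1920 F877
G1 X172.1979 Y79.6782 F877
G1 X174.9642 Y71.1644 F877
G1 X182.2065 Y65.9025 F877
G1 X191.1585 Y65.9025 F877
G1 X198.4008 Y71.1644 F877
G1 X201.1671 Y79.6782 F877
M5
G00 X0.0000 Y0.0000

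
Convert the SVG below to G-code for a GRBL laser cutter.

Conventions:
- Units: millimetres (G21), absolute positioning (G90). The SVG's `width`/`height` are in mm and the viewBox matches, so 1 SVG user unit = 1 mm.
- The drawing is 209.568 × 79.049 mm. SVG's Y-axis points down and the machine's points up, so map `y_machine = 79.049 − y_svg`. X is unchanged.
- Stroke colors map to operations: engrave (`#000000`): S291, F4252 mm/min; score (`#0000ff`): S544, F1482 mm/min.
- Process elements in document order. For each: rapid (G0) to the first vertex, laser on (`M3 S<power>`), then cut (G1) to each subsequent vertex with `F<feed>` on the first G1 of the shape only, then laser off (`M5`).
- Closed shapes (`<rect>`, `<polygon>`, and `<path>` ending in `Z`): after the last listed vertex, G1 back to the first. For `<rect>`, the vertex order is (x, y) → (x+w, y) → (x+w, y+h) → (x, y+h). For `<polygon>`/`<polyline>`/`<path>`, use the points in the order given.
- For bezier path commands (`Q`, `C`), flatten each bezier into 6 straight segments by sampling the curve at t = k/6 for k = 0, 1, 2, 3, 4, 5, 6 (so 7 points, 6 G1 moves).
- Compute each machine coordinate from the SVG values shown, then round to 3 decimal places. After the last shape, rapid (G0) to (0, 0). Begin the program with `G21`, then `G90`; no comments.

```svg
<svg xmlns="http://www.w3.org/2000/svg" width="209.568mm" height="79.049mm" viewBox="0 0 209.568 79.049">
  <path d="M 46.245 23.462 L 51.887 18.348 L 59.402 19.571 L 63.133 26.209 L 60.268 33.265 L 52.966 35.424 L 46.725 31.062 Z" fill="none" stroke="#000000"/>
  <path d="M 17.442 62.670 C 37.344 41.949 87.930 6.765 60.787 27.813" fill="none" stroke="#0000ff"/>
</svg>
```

Since the viewBox matches the mm dimensions, user units are millimetres directly. The only transform is the Y-flip y_m = 79.049 − y_svg.

Shape 1 is a regular polygon drawn with `<path>`. Its stroke #000000 means engrave at S291, F4252. After flipping Y the toolpath is (46.245,55.587) → (51.887,60.701) → (59.402,59.478) → (63.133,52.840) → (60.268,45.784) → (52.966,43.625) → (46.725,47.987) → (46.245,55.587), returning to the start.

Shape 2 is a cubic bezier drawn with `<path>`. Its stroke #0000ff means score at S544, F1482. After flipping Y the toolpath is (17.442,16.379) → (29.448,27.617) → (43.557,39.303) → (56.756,49.471) → (66.036,56.158) → (68.383,57.401) → (60.787,51.236).

G21
G90
G0 X46.245 Y55.587
M3 S291
G1 X51.887 Y60.701 F4252
G1 X59.402 Y59.478
G1 X63.133 Y52.840
G1 X60.268 Y45.784
G1 X52.966 Y43.625
G1 X46.725 Y47.987
G1 X46.245 Y55.587
M5
G0 X17.442 Y16.379
M3 S544
G1 X29.448 Y27.617 F1482
G1 X43.557 Y39.303
G1 X56.756 Y49.471
G1 X66.036 Y56.158
G1 X68.383 Y57.401
G1 X60.787 Y51.236
M5
G0 X0.000 Y0.000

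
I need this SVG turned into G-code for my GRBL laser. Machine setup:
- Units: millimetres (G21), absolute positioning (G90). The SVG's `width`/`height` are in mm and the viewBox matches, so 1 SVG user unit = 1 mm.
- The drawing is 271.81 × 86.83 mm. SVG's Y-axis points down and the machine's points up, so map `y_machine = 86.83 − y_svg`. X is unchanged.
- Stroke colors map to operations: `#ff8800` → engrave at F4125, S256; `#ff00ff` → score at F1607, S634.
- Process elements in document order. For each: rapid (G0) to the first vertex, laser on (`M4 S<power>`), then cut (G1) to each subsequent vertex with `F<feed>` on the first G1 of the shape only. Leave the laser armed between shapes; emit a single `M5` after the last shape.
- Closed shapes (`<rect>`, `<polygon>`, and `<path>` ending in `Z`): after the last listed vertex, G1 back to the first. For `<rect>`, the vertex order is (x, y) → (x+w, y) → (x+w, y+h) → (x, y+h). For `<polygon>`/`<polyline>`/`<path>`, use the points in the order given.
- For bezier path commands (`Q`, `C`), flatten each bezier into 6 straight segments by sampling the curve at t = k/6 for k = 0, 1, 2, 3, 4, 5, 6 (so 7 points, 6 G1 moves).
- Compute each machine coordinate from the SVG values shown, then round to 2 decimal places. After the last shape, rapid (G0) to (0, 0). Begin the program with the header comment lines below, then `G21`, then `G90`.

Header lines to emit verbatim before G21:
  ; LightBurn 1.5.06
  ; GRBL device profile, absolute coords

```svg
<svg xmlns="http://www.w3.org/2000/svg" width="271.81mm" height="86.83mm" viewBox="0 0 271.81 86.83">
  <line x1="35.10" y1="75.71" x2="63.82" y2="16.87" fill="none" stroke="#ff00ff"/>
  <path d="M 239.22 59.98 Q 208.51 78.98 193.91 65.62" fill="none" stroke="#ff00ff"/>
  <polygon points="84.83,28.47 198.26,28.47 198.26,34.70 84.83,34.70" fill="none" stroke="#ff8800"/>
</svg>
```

; LightBurn 1.5.06
; GRBL device profile, absolute coords
G21
G90
G0 X35.10 Y11.12
M4 S634
G1 X63.82 Y69.96 F1607
G0 X239.22 Y26.85
M4 S634
G1 X229.43 Y21.42 F1607
G1 X220.54 Y17.78
G1 X212.54 Y15.94
G1 X205.43 Y15.90
G1 X199.22 Y17.66
G1 X193.91 Y21.21
G0 X84.83 Y58.36
M4 S256
G1 X198.26 Y58.36 F4125
G1 X198.26 Y52.13
G1 X84.83 Y52.13
G1 X84.83 Y58.36
M5
G0 X0.00 Y0.00

viewBox `0 0 271.81 86.83` with mm width/height → 1 unit = 1 mm. Flip: y_m = 86.83 − y_svg.

**Shape 1** — `<line>` line segment, stroke `#ff00ff` → score (S634, F1607). Machine vertices: (35.10,11.12) → (63.82,69.96). Open path.

**Shape 2** — `<path>` quadratic bezier, stroke `#ff00ff` → score (S634, F1607). Control points (SVG): P0=(239.22,59.98), P1=(208.51,78.98), P2=(193.91,65.62); sampled at t=k/6. Machine vertices: (239.22,26.85) → (229.43,21.42) → (220.54,17.78) → (212.54,15.94) → (205.43,15.90) → (199.22,17.66) → (193.91,21.21). Open path.

**Shape 3** — `<polygon>` rectangle, stroke `#ff8800` → engrave (S256, F4125). Machine vertices: (84.83,58.36) → (198.26,58.36) → (198.26,52.13) → (84.83,52.13) → (84.83,58.36). Closed: final G1 returns to the first vertex.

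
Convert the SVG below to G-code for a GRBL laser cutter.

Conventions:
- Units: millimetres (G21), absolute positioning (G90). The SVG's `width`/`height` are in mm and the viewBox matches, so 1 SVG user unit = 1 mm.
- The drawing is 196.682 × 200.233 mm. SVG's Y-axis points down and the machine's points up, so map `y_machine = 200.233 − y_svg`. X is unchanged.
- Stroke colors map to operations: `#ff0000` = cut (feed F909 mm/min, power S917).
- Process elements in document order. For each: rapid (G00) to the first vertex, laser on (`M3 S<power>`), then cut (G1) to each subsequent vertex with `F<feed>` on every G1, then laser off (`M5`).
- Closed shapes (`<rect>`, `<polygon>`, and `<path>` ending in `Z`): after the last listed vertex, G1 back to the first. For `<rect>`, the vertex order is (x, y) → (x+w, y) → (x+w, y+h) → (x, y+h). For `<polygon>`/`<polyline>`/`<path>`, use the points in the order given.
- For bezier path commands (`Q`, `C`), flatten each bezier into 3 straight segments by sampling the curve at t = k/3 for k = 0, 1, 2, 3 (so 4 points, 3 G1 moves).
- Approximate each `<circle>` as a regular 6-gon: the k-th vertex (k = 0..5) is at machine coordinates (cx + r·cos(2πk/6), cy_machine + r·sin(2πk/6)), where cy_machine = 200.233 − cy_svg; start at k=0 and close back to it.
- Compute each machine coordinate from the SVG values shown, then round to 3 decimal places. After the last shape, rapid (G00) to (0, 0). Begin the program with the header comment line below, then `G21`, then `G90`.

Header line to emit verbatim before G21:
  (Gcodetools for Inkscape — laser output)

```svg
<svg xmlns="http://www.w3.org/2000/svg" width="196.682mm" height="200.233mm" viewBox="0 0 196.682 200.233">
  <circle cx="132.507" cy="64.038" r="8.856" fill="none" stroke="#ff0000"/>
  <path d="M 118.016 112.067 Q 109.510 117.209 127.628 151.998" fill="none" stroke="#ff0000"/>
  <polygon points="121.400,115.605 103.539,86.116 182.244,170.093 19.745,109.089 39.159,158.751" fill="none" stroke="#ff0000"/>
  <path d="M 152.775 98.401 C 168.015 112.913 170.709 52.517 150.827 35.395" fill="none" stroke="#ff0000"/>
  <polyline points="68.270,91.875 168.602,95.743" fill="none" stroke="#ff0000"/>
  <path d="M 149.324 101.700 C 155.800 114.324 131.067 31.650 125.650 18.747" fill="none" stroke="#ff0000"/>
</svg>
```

(Gcodetools for Inkscape — laser output)
G21
G90
G00 X141.363 Y136.195
M3 S917
G1 X136.935 Y143.865 F909
G1 X128.079 Y143.865 F909
G1 X123.651 Y136.195 F909
G1 X128.079 Y128.525 F909
G1 X136.935 Y128.525 F909
G1 X141.363 Y136.195 F909
M5
G00 X118.016 Y88.166
M3 S917
G1 X115.304 Y81.444 F909
G1 X118.508 Y68.134 F909
G1 X127.628 Y48.235 F909
M5
G00 X121.400 Y84.628
M3 S917
G1 X103.539 Y114.117 F909
G1 X182.244 Y30.140 F909
G1 X19.745 Y91.144 F909
G1 X39.159 Y41.482 F909
G1 X121.400 Y84.628 F909
M5
G00 X152.775 Y101.832
M3 S917
G1 X163.462 Y107.912 F909
G1 X163.555 Y137.668 F909
G1 X150.827 Y164.838 F909
M5
G00 X68.270 Y108.358
M3 S917
G1 X168.602 Y104.490 F909
M5
G00 X149.324 Y98.533
M3 S917
G1 X147.268 Y111.561 F909
G1 X135.634 Y151.440 F909
G1 X125.650 Y181.486 F909
M5
G00 X0.000 Y0.000

1 u = 1 mm; y_m = 200.233 − y.

[1] `<circle>` circle, #ff0000→cut S917 F909: (141.363,136.195) → (136.935,143.865) → (128.079,143.865) → (123.651,136.195) → (128.079,128.525) → (136.935,128.525) → (141.363,136.195) (closed)

[2] `<path>` quadratic bezier, #ff0000→cut S917 F909: (118.016,88.166) → (115.304,81.444) → (118.508,68.134) → (127.628,48.235)

[3] `<polygon>` closed polygon, #ff0000→cut S917 F909: (121.400,84.628) → (103.539,114.117) → (182.244,30.140) → (19.745,91.144) → (39.159,41.482) → (121.400,84.628) (closed)

[4] `<path>` cubic bezier, #ff0000→cut S917 F909: (152.775,101.832) → (163.462,107.912) → (163.555,137.668) → (150.827,164.838)

[5] `<polyline>` line segment, #ff0000→cut S917 F909: (68.270,108.358) → (168.602,104.490)

[6] `<path>` cubic bezier, #ff0000→cut S917 F909: (149.324,98.533) → (147.268,111.561) → (135.634,151.440) → (125.650,181.486)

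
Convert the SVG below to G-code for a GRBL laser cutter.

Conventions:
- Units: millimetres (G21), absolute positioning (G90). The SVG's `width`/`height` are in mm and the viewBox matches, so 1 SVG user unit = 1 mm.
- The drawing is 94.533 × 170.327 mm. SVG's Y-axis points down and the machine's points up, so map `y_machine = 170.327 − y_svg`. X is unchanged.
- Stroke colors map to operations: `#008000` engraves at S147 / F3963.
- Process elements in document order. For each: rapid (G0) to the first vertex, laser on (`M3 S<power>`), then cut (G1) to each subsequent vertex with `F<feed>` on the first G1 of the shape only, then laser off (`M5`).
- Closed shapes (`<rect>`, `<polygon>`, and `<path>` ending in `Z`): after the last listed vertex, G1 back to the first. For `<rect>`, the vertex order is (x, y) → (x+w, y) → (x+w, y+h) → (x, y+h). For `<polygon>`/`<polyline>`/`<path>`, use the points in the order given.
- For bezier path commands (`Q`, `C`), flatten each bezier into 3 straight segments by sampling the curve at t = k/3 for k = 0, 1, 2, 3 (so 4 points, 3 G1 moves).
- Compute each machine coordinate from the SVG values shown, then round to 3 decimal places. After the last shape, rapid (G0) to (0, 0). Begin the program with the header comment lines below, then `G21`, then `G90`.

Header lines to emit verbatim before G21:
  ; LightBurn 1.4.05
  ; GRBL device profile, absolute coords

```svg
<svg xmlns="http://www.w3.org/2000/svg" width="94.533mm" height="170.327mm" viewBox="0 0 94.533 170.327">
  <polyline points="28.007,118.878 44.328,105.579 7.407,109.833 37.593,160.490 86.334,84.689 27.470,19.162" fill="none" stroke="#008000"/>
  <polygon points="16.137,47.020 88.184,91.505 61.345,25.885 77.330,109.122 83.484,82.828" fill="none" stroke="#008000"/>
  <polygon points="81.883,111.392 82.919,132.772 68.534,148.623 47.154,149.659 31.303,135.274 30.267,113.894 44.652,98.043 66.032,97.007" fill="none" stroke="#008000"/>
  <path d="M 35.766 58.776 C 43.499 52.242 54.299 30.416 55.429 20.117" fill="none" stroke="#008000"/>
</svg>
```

viewBox `0 0 94.533 170.327` with mm width/height → 1 unit = 1 mm. Flip: y_m = 170.327 − y_svg.

**Shape 1** — `<polyline>` open polyline, stroke `#008000` → engrave (S147, F3963). Machine vertices: (28.007,51.449) → (44.328,64.748) → (7.407,60.494) → (37.593,9.837) → (86.334,85.638) → (27.470,151.165). Open path.

**Shape 2** — `<polygon>` closed polygon, stroke `#008000` → engrave (S147, F3963). Machine vertices: (16.137,123.307) → (88.184,78.822) → (61.345,144.442) → (77.330,61.205) → (83.484,87.499) → (16.137,123.307). Closed: final G1 returns to the first vertex.

**Shape 3** — `<polygon>` regular polygon, stroke `#008000` → engrave (S147, F3963). Machine vertices: (81.883,58.935) → (82.919,37.555) → (68.534,21.704) → (47.154,20.668) → (31.303,35.053) → (30.267,56.433) → (44.652,72.284) → (66.032,73.320) → (81.883,58.935). Closed: final G1 returns to the first vertex.

**Shape 4** — `<path>` cubic bezier, stroke `#008000` → engrave (S147, F3963). Control points (SVG): P0=(35.766,58.776), P1=(43.499,52.242), P2=(54.299,30.416), P3=(55.429,20.117); sampled at t=k/3. Machine vertices: (35.766,111.551) → (44.050,122.189) → (51.547,137.062) → (55.429,150.210). Open path.

; LightBurn 1.4.05
; GRBL device profile, absolute coords
G21
G90
G0 X28.007 Y51.449
M3 S147
G1 X44.328 Y64.748 F3963
G1 X7.407 Y60.494
G1 X37.593 Y9.837
G1 X86.334 Y85.638
G1 X27.470 Y151.165
M5
G0 X16.137 Y123.307
M3 S147
G1 X88.184 Y78.822 F3963
G1 X61.345 Y144.442
G1 X77.330 Y61.205
G1 X83.484 Y87.499
G1 X16.137 Y123.307
M5
G0 X81.883 Y58.935
M3 S147
G1 X82.919 Y37.555 F3963
G1 X68.534 Y21.704
G1 X47.154 Y20.668
G1 X31.303 Y35.053
G1 X30.267 Y56.433
G1 X44.652 Y72.284
G1 X66.032 Y73.320
G1 X81.883 Y58.935
M5
G0 X35.766 Y111.551
M3 S147
G1 X44.050 Y122.189 F3963
G1 X51.547 Y137.062
G1 X55.429 Y150.210
M5
G0 X0.000 Y0.000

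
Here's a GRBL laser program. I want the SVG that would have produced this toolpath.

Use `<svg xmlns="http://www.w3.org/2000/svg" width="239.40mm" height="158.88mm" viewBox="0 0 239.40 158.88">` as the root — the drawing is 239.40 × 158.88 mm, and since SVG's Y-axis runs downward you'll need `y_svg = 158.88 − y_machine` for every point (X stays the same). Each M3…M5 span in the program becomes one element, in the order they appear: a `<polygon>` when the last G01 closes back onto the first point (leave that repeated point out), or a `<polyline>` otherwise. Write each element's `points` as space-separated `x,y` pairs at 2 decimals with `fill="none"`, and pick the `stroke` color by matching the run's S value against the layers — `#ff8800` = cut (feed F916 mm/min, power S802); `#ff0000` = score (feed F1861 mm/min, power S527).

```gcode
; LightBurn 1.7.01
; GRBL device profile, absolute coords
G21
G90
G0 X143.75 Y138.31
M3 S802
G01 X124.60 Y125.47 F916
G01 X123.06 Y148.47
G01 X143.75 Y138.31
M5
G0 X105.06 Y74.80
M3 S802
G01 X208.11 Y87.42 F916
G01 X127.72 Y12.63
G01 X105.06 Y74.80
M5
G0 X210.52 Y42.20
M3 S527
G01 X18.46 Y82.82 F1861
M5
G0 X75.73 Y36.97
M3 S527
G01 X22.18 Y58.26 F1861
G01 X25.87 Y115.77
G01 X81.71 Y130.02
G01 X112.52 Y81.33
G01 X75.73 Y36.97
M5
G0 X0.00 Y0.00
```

<svg xmlns="http://www.w3.org/2000/svg" width="239.40mm" height="158.88mm" viewBox="0 0 239.40 158.88">
  <polygon points="143.75,20.57 124.60,33.41 123.06,10.41" fill="none" stroke="#ff8800"/>
  <polygon points="105.06,84.08 208.11,71.46 127.72,146.25" fill="none" stroke="#ff8800"/>
  <polyline points="210.52,116.68 18.46,76.06" fill="none" stroke="#ff0000"/>
  <polygon points="75.73,121.91 22.18,100.62 25.87,43.11 81.71,28.86 112.52,77.55" fill="none" stroke="#ff0000"/>
</svg>

Each laser-on run becomes one SVG element. Flip Y back into SVG space with y_svg = 158.88 − y_machine.

Run 1: the run's S802 means `#ff8800` (cut). The run returns to its start, so emit a `<polygon>` with points (Y-flipped): 143.75,20.57 124.60,33.41 123.06,10.41.

Run 2: the run's S802 means `#ff8800` (cut). The run returns to its start, so emit a `<polygon>` with points (Y-flipped): 105.06,84.08 208.11,71.46 127.72,146.25.

Run 3: power S527 maps to stroke `#ff0000` (score). The run is open, so emit a `<polyline>` with points (Y-flipped): 210.52,116.68 18.46,76.06.

Run 4: S527 ⇒ score layer `#ff0000`. The run returns to its start, so emit a `<polygon>` with points (Y-flipped): 75.73,121.91 22.18,100.62 25.87,43.11 81.71,28.86 112.52,77.55.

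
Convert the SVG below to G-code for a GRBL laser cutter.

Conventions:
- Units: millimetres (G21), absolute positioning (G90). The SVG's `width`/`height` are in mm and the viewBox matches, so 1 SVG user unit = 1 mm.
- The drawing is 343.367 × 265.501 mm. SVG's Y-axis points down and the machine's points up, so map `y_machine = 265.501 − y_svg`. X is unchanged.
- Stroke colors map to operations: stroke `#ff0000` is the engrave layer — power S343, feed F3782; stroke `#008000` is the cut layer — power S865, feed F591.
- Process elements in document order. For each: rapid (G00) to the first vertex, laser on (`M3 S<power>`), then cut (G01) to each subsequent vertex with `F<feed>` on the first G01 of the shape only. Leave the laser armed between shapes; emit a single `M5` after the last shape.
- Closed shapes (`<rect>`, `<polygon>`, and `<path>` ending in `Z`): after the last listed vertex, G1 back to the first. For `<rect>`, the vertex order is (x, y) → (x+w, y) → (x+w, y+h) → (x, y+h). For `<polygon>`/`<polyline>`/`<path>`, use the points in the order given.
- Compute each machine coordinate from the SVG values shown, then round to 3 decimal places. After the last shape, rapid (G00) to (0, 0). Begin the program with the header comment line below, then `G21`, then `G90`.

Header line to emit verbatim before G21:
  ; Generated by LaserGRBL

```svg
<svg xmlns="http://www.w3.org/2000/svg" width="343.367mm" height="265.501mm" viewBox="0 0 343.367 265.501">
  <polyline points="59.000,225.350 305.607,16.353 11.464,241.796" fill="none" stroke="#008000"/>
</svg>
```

viewBox `0 0 343.367 265.501` with mm width/height → 1 unit = 1 mm. Flip: y_m = 265.501 − y_svg.

**Shape 1** — `<polyline>` open polyline, stroke `#008000` → cut (S865, F591). Machine vertices: (59.000,40.151) → (305.607,249.148) → (11.464,23.705). Open path.

; Generated by LaserGRBL
G21
G90
G00 X59.000 Y40.151
M3 S865
G01 X305.607 Y249.148 F591
G01 X11.464 Y23.705
M5
G00 X0.000 Y0.000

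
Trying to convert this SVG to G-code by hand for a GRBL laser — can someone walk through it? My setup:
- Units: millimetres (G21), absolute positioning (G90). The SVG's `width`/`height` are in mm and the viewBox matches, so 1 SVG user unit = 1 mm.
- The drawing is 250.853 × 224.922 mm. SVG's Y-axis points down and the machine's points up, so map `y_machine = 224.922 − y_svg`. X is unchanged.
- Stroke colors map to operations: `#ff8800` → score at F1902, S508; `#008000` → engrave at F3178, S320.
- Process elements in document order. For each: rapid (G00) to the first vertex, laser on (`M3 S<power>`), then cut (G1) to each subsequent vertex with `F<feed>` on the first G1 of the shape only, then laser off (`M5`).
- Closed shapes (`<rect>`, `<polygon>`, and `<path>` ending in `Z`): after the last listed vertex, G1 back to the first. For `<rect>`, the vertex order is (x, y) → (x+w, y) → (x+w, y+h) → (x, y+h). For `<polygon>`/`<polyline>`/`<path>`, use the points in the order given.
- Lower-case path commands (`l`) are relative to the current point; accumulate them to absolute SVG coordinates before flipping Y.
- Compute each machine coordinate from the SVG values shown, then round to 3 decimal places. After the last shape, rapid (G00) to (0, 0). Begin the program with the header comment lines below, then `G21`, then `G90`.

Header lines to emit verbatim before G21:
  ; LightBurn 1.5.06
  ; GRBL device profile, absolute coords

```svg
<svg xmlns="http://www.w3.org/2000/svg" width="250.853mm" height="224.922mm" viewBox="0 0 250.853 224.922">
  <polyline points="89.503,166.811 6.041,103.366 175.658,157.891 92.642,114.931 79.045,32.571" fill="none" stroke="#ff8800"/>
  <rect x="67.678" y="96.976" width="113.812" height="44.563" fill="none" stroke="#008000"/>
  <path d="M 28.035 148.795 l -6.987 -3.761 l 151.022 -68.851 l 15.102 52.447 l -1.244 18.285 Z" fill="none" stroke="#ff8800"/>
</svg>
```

; LightBurn 1.5.06
; GRBL device profile, absolute coords
G21
G90
G00 X89.503 Y58.111
M3 S508
G1 X6.041 Y121.556 F1902
G1 X175.658 Y67.031
G1 X92.642 Y109.991
G1 X79.045 Y192.351
M5
G00 X67.678 Y127.946
M3 S320
G1 X181.490 Y127.946 F3178
G1 X181.490 Y83.383
G1 X67.678 Y83.383
G1 X67.678 Y127.946
M5
G00 X28.035 Y76.127
M3 S508
G1 X21.048 Y79.888 F1902
G1 X172.070 Y148.739
G1 X187.172 Y96.292
G1 X185.928 Y78.007
G1 X28.035 Y76.127
M5
G00 X0.000 Y0.000

viewBox `0 0 250.853 224.922` with mm width/height → 1 unit = 1 mm. Flip: y_m = 224.922 − y_svg.

**Shape 1** — `<polyline>` open polyline, stroke `#ff8800` → score (S508, F1902). Machine vertices: (89.503,58.111) → (6.041,121.556) → (175.658,67.031) → (92.642,109.991) → (79.045,192.351). Open path.

**Shape 2** — `<rect>` rectangle, stroke `#008000` → engrave (S320, F3178). Machine vertices: (67.678,127.946) → (181.490,127.946) → (181.490,83.383) → (67.678,83.383) → (67.678,127.946). Closed: final G1 returns to the first vertex.

**Shape 3** — `<path>` closed polygon, stroke `#ff8800` → score (S508, F1902). Machine vertices: (28.035,76.127) → (21.048,79.888) → (172.070,148.739) → (187.172,96.292) → (185.928,78.007) → (28.035,76.127). Closed: final G1 returns to the first vertex.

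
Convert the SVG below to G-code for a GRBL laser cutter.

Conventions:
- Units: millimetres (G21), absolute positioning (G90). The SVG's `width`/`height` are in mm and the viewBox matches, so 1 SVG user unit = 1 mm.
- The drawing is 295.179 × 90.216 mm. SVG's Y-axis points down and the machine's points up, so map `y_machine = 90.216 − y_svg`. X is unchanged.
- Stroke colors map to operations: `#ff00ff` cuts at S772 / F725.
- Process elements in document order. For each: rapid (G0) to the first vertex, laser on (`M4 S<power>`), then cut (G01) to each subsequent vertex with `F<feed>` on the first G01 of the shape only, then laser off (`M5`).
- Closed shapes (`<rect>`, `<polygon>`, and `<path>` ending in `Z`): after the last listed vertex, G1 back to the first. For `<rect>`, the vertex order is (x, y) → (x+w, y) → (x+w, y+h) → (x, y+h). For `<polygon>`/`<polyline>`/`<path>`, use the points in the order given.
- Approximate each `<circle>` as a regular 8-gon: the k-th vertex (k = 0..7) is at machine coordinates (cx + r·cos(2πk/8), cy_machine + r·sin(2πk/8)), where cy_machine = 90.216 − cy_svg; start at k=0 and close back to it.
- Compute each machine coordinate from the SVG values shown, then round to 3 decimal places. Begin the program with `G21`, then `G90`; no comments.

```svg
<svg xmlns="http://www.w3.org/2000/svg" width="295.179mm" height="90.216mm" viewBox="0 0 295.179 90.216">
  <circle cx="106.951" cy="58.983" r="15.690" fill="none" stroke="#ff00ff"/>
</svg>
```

G21
G90
G0 X122.641 Y31.233
M4 S772
G01 X118.046 Y42.328 F725
G01 X106.951 Y46.923
G01 X95.856 Y42.328
G01 X91.261 Y31.233
G01 X95.856 Y20.138
G01 X106.951 Y15.543
G01 X118.046 Y20.138
G01 X122.641 Y31.233
M5

Since the viewBox matches the mm dimensions, user units are millimetres directly. The only transform is the Y-flip y_m = 90.216 − y_svg.

Shape 1 is a circle drawn with `<circle>`. Its stroke #ff00ff means cut at S772, F725. After flipping Y the toolpath is (122.641,31.233) → (118.046,42.328) → (106.951,46.923) → (95.856,42.328) → (91.261,31.233) → (95.856,20.138) → (106.951,15.543) → (118.046,20.138) → (122.641,31.233), returning to the start.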